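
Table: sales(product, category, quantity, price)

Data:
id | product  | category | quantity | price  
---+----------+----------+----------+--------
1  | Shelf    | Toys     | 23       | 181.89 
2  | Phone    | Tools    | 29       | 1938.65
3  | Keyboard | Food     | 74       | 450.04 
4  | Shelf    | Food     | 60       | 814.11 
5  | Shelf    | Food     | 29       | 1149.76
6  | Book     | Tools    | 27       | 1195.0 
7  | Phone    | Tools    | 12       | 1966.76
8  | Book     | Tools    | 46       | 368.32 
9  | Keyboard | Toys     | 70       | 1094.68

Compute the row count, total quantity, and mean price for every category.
SELECT category,
       COUNT(*) as cnt,
       SUM(quantity) as total_quantity,
       AVG(price) as avg_price
FROM sales
GROUP BY category

Result:
  Food: 3 records, 163 total quantity, 804.64 avg price
  Tools: 4 records, 114 total quantity, 1367.18 avg price
  Toys: 2 records, 93 total quantity, 638.29 avg price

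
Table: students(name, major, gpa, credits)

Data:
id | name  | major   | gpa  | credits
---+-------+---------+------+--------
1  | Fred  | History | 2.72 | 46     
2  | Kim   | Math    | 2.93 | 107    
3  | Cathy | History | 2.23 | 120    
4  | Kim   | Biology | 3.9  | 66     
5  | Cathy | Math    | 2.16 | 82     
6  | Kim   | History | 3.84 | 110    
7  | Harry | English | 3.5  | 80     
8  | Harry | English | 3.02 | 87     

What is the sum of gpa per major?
SELECT major, SUM(gpa) as result
FROM students
GROUP BY major

Result:
  Biology: 3.90
  English: 6.52
  History: 8.79
  Math: 5.09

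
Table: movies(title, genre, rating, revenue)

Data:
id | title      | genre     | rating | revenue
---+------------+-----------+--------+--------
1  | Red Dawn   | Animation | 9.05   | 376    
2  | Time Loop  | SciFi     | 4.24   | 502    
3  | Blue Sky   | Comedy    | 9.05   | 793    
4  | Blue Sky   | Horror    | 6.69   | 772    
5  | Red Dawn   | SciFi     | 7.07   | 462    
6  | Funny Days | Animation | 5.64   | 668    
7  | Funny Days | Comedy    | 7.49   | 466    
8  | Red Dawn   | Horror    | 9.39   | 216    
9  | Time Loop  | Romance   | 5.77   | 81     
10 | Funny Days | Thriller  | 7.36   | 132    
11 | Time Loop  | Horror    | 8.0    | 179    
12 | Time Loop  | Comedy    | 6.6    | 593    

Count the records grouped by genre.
SELECT genre, COUNT(*) as count
FROM movies
GROUP BY genre

Result:
  Animation: 2
  Comedy: 3
  Horror: 3
  Romance: 1
  SciFi: 2
  Thriller: 1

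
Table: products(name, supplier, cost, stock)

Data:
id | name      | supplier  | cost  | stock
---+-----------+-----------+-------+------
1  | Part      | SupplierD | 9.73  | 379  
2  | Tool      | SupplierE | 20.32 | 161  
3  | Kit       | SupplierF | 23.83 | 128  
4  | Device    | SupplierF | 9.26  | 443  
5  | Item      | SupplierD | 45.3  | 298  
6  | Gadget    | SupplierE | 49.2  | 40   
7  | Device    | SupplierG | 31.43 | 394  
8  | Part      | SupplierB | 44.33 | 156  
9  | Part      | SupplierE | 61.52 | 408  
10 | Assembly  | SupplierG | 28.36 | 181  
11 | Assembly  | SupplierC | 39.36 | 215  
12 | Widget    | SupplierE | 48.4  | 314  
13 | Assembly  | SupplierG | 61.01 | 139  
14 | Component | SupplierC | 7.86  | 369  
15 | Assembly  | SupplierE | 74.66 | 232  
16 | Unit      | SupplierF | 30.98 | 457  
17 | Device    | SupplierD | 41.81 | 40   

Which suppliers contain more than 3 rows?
SELECT supplier, COUNT(*) as cnt
FROM products
GROUP BY supplier
HAVING COUNT(*) > 3

Result:
  SupplierE: 5

Note: HAVING filters groups after aggregation, WHERE filters rows before.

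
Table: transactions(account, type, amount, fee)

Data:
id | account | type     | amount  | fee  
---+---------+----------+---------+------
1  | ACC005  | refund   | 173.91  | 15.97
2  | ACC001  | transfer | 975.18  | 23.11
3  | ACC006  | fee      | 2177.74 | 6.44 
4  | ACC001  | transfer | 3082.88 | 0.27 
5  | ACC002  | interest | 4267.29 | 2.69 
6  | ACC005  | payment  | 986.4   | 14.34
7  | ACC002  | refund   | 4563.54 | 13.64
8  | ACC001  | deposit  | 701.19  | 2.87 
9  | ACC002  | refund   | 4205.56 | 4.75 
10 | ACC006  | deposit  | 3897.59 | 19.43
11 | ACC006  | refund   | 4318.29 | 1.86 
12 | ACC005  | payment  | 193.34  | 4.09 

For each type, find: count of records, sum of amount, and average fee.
SELECT type,
       COUNT(*) as cnt,
       SUM(amount) as total_amount,
       AVG(fee) as avg_fee
FROM transactions
GROUP BY type

Result:
  deposit: 2 records, 4598.78 total amount, 11.15 avg fee
  fee: 1 records, 2177.74 total amount, 6.44 avg fee
  interest: 1 records, 4267.29 total amount, 2.69 avg fee
  payment: 2 records, 1179.74 total amount, 9.22 avg fee
  refund: 4 records, 13261.30 total amount, 9.06 avg fee
  transfer: 2 records, 4058.06 total amount, 11.69 avg fee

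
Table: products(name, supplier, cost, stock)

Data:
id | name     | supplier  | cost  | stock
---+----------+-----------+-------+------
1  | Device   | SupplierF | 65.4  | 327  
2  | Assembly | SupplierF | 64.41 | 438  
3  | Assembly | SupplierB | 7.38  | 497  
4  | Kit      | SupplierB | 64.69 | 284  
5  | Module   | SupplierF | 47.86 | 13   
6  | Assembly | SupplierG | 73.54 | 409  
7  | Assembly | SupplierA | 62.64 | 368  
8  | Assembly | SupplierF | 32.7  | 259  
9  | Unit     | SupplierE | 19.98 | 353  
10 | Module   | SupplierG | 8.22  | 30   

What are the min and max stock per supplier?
SELECT supplier, MIN(stock), MAX(stock)
FROM products
GROUP BY supplier

Result:
  SupplierA: min=368, max=368
  SupplierB: min=284, max=497
  SupplierE: min=353, max=353
  SupplierF: min=13, max=438
  SupplierG: min=30, max=409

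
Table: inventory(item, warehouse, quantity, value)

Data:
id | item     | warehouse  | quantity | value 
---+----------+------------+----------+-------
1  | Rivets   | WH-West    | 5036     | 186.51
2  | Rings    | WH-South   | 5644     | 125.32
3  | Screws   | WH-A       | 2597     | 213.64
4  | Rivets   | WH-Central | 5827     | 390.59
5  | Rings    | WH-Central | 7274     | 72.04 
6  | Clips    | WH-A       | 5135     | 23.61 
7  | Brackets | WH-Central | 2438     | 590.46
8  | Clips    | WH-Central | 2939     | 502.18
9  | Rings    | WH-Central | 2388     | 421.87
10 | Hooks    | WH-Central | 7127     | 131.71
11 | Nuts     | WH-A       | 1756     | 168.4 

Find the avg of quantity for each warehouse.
SELECT warehouse, AVG(quantity) as result
FROM inventory
GROUP BY warehouse

Result:
  WH-A: 3162.67
  WH-Central: 4665.50
  WH-South: 5644.00
  WH-West: 5036.00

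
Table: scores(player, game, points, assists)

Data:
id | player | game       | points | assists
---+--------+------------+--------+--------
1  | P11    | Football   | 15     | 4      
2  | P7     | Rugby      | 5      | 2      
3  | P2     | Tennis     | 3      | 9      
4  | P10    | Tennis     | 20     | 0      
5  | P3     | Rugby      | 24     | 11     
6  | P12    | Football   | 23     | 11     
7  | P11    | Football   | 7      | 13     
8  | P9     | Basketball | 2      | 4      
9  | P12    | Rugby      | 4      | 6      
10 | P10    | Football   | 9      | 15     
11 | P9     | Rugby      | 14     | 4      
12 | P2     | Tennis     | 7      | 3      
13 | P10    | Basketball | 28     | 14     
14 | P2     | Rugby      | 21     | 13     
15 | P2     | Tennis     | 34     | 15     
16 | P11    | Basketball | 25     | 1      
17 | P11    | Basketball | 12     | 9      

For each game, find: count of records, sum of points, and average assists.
SELECT game,
       COUNT(*) as cnt,
       SUM(points) as total_points,
       AVG(assists) as avg_assists
FROM scores
GROUP BY game

Result:
  Basketball: 4 records, 67 total points, 7.00 avg assists
  Football: 4 records, 54 total points, 10.75 avg assists
  Rugby: 5 records, 68 total points, 7.20 avg assists
  Tennis: 4 records, 64 total points, 6.75 avg assists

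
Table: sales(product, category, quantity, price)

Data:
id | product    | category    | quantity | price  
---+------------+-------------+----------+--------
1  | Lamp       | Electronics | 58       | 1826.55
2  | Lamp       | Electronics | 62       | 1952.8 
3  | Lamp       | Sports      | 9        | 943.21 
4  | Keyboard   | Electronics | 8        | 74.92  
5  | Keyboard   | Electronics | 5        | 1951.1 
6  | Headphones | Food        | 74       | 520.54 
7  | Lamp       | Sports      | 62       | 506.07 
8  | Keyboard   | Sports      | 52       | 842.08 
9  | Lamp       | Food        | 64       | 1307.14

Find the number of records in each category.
SELECT category, COUNT(*) as count
FROM sales
GROUP BY category

Result:
  Electronics: 4
  Food: 2
  Sports: 3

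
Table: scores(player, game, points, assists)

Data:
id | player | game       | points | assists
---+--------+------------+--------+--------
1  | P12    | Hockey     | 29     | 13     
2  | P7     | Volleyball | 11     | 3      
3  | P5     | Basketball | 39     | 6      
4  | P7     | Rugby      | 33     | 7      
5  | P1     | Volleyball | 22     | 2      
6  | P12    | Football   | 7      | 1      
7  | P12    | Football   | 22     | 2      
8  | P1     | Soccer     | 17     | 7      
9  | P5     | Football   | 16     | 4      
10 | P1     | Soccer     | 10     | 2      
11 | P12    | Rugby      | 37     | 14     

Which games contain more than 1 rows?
SELECT game, COUNT(*) as cnt
FROM scores
GROUP BY game
HAVING COUNT(*) > 1

Result:
  Football: 3
  Rugby: 2
  Soccer: 2
  Volleyball: 2

Note: HAVING filters groups after aggregation, WHERE filters rows before.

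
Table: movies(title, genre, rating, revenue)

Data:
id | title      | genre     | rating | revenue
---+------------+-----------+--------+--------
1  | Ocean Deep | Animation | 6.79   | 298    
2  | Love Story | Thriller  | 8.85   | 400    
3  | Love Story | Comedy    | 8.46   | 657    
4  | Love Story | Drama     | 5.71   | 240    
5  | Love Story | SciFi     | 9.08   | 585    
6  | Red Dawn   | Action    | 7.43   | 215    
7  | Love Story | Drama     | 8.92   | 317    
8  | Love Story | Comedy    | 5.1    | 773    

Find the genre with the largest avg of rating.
SELECT genre, AVG(rating) as val
FROM movies
GROUP BY genre
ORDER BY val DESC
LIMIT 1

Result: SciFi with avg(rating) = 9.08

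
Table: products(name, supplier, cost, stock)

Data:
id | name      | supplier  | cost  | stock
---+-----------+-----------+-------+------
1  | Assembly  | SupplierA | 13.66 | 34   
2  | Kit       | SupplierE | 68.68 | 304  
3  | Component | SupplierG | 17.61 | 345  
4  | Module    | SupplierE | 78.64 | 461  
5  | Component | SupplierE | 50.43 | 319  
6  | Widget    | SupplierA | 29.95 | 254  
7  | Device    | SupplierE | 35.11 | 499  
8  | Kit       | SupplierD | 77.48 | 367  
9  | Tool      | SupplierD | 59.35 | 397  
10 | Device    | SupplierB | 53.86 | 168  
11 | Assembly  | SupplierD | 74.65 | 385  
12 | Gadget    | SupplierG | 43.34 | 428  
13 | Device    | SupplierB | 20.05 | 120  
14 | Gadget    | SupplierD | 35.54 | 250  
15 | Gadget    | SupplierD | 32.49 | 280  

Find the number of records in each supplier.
SELECT supplier, COUNT(*) as count
FROM products
GROUP BY supplier

Result:
  SupplierA: 2
  SupplierB: 2
  SupplierD: 5
  SupplierE: 4
  SupplierG: 2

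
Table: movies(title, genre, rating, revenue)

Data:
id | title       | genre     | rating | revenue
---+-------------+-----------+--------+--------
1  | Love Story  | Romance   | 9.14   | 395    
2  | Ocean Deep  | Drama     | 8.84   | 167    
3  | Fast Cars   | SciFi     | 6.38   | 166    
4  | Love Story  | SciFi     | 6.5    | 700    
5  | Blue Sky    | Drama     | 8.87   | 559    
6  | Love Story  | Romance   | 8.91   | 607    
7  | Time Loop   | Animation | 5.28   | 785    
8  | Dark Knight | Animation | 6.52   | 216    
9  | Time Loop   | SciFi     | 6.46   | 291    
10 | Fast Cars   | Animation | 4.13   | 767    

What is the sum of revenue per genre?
SELECT genre, SUM(revenue) as result
FROM movies
GROUP BY genre

Result:
  Animation: 1768
  Drama: 726
  Romance: 1002
  SciFi: 1157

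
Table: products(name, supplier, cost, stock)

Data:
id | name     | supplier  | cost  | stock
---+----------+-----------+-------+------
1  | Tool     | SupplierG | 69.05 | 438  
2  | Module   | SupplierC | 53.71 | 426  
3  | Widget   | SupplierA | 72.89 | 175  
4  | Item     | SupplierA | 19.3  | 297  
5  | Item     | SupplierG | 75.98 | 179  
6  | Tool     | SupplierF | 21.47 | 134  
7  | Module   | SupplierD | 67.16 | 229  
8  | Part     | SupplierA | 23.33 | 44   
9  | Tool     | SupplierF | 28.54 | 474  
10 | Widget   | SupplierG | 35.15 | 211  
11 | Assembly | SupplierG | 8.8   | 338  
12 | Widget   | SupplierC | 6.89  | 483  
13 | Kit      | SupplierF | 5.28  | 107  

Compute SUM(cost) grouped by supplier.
SELECT supplier, SUM(cost) as result
FROM products
GROUP BY supplier

Result:
  SupplierA: 115.52
  SupplierC: 60.60
  SupplierD: 67.16
  SupplierF: 55.29
  SupplierG: 188.98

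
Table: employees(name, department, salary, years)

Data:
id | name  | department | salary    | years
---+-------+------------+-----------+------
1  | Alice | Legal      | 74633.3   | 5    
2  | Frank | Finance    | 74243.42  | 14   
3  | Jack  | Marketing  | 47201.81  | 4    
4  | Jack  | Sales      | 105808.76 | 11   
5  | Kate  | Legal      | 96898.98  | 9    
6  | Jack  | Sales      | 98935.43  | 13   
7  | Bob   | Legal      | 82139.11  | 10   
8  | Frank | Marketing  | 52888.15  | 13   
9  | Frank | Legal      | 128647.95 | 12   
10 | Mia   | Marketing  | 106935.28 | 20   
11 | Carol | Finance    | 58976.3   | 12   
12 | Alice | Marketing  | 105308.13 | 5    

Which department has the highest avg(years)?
SELECT department, AVG(years) as val
FROM employees
GROUP BY department
ORDER BY val DESC
LIMIT 1

Result: Finance with avg(years) = 13.00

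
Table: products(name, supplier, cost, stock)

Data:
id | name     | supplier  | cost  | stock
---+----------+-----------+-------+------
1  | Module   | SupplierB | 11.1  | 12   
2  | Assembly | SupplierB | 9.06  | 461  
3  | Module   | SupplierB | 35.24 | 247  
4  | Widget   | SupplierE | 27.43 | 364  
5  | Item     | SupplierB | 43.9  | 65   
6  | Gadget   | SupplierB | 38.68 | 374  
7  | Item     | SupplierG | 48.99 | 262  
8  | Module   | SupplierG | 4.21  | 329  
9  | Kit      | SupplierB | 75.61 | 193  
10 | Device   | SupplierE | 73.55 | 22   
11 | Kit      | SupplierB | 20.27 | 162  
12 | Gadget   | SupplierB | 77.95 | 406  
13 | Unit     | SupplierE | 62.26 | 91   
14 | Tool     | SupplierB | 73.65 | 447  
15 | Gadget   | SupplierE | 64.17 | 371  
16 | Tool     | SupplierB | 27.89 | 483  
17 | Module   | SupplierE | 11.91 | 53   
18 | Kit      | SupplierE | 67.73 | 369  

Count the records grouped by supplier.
SELECT supplier, COUNT(*) as count
FROM products
GROUP BY supplier

Result:
  SupplierB: 10
  SupplierE: 6
  SupplierG: 2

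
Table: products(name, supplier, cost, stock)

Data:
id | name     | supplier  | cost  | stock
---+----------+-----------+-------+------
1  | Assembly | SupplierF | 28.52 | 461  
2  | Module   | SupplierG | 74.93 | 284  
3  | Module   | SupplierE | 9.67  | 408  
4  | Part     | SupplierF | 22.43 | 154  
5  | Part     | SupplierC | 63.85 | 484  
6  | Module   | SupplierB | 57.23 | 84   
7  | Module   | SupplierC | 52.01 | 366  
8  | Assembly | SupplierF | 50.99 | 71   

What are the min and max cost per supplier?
SELECT supplier, MIN(cost), MAX(cost)
FROM products
GROUP BY supplier

Result:
  SupplierB: min=57.23, max=57.23
  SupplierC: min=52.01, max=63.85
  SupplierE: min=9.67, max=9.67
  SupplierF: min=22.43, max=50.99
  SupplierG: min=74.93, max=74.93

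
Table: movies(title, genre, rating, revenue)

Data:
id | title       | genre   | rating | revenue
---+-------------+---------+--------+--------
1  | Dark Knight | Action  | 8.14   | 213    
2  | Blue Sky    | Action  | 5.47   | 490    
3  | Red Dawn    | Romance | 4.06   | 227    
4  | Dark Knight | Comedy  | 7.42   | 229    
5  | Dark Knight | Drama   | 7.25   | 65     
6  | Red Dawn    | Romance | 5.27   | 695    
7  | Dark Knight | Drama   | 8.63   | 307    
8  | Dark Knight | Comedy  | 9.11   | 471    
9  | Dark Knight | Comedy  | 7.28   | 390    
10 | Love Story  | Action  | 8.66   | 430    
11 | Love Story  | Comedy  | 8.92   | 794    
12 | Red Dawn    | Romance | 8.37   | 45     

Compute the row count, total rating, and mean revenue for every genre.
SELECT genre,
       COUNT(*) as cnt,
       SUM(rating) as total_rating,
       AVG(revenue) as avg_revenue
FROM movies
GROUP BY genre

Result:
  Action: 3 records, 22.27 total rating, 377.67 avg revenue
  Comedy: 4 records, 32.73 total rating, 471.00 avg revenue
  Drama: 2 records, 15.88 total rating, 186.00 avg revenue
  Romance: 3 records, 17.70 total rating, 322.33 avg revenue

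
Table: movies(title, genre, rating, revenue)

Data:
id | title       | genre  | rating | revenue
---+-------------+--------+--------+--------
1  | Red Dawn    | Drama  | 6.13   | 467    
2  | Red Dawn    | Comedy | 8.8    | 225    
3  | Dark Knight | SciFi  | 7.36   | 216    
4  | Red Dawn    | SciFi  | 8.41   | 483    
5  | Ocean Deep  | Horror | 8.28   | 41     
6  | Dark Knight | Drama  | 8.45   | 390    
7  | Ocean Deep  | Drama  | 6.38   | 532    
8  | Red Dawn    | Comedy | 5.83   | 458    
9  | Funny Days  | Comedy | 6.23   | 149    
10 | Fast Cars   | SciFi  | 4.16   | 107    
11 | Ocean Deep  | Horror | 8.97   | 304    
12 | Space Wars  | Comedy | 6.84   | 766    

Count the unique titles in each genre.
SELECT genre, COUNT(DISTINCT title)
FROM movies
GROUP BY genre

Result:
  Comedy: 3 distinct
  Drama: 3 distinct
  Horror: 1 distinct
  SciFi: 3 distinct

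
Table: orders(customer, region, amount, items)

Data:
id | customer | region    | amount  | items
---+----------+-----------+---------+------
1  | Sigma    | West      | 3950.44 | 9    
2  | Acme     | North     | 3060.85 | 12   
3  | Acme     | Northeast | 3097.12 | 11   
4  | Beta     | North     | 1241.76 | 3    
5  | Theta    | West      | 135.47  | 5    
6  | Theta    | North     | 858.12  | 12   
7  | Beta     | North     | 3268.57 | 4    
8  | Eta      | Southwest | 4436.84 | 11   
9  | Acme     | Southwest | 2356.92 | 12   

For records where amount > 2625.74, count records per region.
SELECT region, COUNT(*)
FROM orders
WHERE amount > 2625.74
GROUP BY region

Note: WHERE filters rows before grouping.

Result:
  North: 2
  Northeast: 1
  Southwest: 1
  West: 1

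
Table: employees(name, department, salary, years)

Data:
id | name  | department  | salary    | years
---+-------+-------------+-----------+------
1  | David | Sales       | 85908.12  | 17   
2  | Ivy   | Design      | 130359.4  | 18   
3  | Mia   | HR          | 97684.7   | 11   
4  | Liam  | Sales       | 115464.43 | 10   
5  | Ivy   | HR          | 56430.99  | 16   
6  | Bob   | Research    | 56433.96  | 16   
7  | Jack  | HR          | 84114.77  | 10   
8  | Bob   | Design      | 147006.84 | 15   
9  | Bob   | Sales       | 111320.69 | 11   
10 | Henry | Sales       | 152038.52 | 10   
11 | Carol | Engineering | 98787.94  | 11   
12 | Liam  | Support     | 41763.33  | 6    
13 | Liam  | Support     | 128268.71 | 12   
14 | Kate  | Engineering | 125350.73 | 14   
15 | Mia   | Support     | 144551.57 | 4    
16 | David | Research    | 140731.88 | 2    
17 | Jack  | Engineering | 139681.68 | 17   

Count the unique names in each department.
SELECT department, COUNT(DISTINCT name)
FROM employees
GROUP BY department

Result:
  Design: 2 distinct
  Engineering: 3 distinct
  HR: 3 distinct
  Research: 2 distinct
  Sales: 4 distinct
  Support: 2 distinct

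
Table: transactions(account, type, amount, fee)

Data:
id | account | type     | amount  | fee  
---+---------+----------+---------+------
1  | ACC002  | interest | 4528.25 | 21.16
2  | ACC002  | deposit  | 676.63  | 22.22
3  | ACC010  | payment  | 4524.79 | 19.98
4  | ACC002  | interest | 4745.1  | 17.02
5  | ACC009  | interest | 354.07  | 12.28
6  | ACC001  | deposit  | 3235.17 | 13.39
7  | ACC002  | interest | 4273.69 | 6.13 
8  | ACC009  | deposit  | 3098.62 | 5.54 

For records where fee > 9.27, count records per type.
SELECT type, COUNT(*)
FROM transactions
WHERE fee > 9.27
GROUP BY type

Note: WHERE filters rows before grouping.

Result:
  deposit: 2
  interest: 3
  payment: 1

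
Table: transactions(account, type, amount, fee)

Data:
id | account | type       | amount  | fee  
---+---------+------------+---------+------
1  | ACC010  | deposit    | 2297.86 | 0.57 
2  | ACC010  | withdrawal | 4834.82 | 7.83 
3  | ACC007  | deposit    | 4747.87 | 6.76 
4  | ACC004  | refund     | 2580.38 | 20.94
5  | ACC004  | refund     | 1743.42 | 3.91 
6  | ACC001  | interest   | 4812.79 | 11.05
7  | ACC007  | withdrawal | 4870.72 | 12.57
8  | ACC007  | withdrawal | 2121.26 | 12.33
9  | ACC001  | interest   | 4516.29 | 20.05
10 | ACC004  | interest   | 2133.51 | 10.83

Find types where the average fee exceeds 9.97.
SELECT type, AVG(fee)
FROM transactions
GROUP BY type
HAVING AVG(fee) > 9.97

Result:
  interest: avg=13.98
  refund: avg=12.43
  withdrawal: avg=10.91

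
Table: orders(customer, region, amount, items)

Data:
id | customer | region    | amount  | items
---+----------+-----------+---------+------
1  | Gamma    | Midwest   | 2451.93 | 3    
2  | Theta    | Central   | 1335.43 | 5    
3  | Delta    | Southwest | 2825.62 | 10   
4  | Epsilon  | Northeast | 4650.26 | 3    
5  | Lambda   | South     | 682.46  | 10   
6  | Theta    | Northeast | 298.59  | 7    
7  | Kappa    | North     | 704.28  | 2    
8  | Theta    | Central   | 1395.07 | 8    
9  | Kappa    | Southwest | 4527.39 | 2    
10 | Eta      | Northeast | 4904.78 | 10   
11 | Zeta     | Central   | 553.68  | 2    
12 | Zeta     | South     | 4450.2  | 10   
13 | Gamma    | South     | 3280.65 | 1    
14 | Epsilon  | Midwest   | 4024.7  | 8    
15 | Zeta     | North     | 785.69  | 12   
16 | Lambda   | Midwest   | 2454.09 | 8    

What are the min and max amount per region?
SELECT region, MIN(amount), MAX(amount)
FROM orders
GROUP BY region

Result:
  Central: min=553.68, max=1395.07
  Midwest: min=2451.93, max=4024.70
  North: min=704.28, max=785.69
  Northeast: min=298.59, max=4904.78
  South: min=682.46, max=4450.20
  Southwest: min=2825.62, max=4527.39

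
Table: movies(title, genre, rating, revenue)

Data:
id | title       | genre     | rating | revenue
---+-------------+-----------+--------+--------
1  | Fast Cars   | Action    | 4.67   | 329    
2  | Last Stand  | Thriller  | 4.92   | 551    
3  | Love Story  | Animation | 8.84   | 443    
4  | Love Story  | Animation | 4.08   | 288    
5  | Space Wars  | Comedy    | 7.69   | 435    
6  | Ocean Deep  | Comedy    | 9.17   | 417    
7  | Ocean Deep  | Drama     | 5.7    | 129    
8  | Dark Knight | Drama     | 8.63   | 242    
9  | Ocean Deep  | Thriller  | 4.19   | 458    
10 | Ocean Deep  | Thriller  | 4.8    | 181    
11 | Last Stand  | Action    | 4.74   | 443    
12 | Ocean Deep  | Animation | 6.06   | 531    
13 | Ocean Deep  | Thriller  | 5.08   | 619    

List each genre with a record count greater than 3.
SELECT genre, COUNT(*) as cnt
FROM movies
GROUP BY genre
HAVING COUNT(*) > 3

Result:
  Thriller: 4

Note: HAVING filters groups after aggregation, WHERE filters rows before.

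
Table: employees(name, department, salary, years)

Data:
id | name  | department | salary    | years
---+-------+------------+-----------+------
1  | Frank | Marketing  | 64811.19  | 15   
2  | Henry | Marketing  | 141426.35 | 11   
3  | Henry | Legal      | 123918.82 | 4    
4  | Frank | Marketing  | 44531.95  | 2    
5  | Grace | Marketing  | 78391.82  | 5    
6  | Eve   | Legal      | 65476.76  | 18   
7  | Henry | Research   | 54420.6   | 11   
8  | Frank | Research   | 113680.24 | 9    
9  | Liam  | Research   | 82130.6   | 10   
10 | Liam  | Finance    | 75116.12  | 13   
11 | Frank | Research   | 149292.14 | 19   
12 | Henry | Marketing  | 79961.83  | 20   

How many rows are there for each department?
SELECT department, COUNT(*) as count
FROM employees
GROUP BY department

Result:
  Finance: 1
  Legal: 2
  Marketing: 5
  Research: 4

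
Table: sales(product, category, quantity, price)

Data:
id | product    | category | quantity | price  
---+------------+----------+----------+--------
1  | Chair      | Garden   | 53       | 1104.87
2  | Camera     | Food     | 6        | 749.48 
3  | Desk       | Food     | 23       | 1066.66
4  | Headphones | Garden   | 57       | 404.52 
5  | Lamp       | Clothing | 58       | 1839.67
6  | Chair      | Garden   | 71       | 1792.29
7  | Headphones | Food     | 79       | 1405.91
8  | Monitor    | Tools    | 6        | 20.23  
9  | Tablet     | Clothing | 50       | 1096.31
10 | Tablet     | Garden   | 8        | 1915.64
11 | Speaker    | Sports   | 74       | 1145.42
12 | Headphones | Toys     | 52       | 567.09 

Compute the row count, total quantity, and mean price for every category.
SELECT category,
       COUNT(*) as cnt,
       SUM(quantity) as total_quantity,
       AVG(price) as avg_price
FROM sales
GROUP BY category

Result:
  Clothing: 2 records, 108 total quantity, 1467.99 avg price
  Food: 3 records, 108 total quantity, 1074.02 avg price
  Garden: 4 records, 189 total quantity, 1304.33 avg price
  Sports: 1 records, 74 total quantity, 1145.42 avg price
  Tools: 1 records, 6 total quantity, 20.23 avg price
  Toys: 1 records, 52 total quantity, 567.09 avg price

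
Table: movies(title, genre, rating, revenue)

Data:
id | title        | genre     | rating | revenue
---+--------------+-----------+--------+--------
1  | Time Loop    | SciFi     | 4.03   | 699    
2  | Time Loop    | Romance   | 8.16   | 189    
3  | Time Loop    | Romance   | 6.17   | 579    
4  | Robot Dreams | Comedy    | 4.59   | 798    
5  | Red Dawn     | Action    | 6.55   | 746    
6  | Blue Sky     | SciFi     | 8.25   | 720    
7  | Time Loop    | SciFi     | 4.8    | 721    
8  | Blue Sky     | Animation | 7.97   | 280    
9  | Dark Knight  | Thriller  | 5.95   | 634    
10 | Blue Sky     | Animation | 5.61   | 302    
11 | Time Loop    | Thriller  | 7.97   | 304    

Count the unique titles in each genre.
SELECT genre, COUNT(DISTINCT title)
FROM movies
GROUP BY genre

Result:
  Action: 1 distinct
  Animation: 1 distinct
  Comedy: 1 distinct
  Romance: 1 distinct
  SciFi: 2 distinct
  Thriller: 2 distinct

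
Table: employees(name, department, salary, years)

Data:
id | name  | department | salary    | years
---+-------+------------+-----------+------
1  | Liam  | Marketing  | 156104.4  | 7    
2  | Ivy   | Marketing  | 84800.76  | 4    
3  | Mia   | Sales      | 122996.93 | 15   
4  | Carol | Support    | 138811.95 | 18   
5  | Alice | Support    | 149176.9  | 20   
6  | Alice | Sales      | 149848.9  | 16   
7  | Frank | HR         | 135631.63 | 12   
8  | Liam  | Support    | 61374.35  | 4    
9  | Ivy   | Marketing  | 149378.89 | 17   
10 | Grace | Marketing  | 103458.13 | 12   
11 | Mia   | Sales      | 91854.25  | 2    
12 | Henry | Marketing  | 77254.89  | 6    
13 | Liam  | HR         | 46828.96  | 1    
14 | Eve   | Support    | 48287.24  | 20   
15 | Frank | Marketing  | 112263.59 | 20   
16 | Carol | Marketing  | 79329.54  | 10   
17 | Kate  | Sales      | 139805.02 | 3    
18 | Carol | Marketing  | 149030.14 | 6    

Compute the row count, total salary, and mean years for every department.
SELECT department,
       COUNT(*) as cnt,
       SUM(salary) as total_salary,
       AVG(years) as avg_years
FROM employees
GROUP BY department

Result:
  HR: 2 records, 182460.59 total salary, 6.50 avg years
  Marketing: 8 records, 911620.34 total salary, 10.25 avg years
  Sales: 4 records, 504505.10 total salary, 9.00 avg years
  Support: 4 records, 397650.44 total salary, 15.50 avg years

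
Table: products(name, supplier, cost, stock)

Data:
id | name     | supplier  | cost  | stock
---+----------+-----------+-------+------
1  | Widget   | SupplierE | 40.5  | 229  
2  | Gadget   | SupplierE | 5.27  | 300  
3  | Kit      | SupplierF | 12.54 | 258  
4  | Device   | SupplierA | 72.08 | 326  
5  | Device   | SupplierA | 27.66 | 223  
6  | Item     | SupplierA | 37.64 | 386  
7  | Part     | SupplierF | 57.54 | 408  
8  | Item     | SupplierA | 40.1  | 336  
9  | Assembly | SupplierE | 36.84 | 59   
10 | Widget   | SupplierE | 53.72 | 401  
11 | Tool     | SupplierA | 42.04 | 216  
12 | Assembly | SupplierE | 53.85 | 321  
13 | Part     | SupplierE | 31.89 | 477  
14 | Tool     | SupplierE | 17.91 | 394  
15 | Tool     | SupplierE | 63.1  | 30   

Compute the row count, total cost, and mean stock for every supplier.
SELECT supplier,
       COUNT(*) as cnt,
       SUM(cost) as total_cost,
       AVG(stock) as avg_stock
FROM products
GROUP BY supplier

Result:
  SupplierA: 5 records, 219.52 total cost, 297.40 avg stock
  SupplierE: 8 records, 303.08 total cost, 276.38 avg stock
  SupplierF: 2 records, 70.08 total cost, 333.00 avg stock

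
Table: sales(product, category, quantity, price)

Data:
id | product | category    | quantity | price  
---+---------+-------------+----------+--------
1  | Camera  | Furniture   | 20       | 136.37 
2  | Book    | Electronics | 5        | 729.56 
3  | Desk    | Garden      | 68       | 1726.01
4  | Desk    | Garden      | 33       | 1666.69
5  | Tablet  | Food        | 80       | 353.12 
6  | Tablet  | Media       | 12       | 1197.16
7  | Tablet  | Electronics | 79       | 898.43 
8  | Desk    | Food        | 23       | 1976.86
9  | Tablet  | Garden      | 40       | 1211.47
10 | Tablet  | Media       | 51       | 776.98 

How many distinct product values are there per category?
SELECT category, COUNT(DISTINCT product)
FROM sales
GROUP BY category

Result:
  Electronics: 2 distinct
  Food: 2 distinct
  Furniture: 1 distinct
  Garden: 2 distinct
  Media: 1 distinct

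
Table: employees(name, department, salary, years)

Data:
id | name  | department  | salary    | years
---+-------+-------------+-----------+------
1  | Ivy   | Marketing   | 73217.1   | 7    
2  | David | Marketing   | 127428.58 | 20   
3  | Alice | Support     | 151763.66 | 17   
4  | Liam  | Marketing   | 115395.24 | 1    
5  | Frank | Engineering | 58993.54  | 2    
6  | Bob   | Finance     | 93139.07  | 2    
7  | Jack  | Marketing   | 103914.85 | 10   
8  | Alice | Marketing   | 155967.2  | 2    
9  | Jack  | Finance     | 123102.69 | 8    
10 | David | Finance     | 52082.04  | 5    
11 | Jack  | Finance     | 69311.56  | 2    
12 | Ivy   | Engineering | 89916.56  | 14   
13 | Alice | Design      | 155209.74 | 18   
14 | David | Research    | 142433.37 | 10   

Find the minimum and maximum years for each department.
SELECT department, MIN(years), MAX(years)
FROM employees
GROUP BY department

Result:
  Design: min=18, max=18
  Engineering: min=2, max=14
  Finance: min=2, max=8
  Marketing: min=1, max=20
  Research: min=10, max=10
  Support: min=17, max=17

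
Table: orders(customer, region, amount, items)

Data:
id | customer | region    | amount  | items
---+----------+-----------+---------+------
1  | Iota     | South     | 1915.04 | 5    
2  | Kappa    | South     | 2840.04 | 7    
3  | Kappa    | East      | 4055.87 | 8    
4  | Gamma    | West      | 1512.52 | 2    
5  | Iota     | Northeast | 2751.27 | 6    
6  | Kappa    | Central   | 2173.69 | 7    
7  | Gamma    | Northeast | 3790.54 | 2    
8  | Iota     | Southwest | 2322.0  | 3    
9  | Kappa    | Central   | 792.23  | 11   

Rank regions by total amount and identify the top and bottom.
SELECT region, SUM(amount)
FROM orders
GROUP BY region
ORDER BY SUM(amount)

All groups:
  West: 1512.52
  Southwest: 2322.00
  Central: 2965.92
  East: 4055.87
  South: 4755.08
  Northeast: 6541.81

Highest: Northeast (6541.81)
Lowest: West (1512.52)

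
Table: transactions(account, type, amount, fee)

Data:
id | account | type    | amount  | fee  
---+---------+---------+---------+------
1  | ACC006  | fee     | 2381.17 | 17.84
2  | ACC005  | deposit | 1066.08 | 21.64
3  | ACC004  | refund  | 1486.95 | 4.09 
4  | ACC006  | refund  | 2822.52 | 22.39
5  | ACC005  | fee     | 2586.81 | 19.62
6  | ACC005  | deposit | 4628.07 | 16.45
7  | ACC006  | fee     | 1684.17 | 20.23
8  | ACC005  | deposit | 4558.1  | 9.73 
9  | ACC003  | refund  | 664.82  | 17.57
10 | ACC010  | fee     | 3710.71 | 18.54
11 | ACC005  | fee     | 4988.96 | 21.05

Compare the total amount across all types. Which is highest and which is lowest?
SELECT type, SUM(amount)
FROM transactions
GROUP BY type
ORDER BY SUM(amount)

All groups:
  refund: 4974.29
  deposit: 10252.25
  fee: 15351.82

Highest: fee (15351.82)
Lowest: refund (4974.29)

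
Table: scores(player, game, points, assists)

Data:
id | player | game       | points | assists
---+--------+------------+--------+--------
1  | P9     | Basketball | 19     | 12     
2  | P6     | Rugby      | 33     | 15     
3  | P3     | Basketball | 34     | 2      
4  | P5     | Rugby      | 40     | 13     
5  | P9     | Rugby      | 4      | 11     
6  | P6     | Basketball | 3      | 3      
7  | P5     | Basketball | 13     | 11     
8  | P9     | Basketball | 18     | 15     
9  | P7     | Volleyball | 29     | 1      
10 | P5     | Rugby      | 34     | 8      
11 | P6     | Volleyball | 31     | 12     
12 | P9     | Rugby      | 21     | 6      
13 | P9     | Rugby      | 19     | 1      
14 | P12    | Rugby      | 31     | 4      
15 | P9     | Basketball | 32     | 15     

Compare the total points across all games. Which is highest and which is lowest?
SELECT game, SUM(points)
FROM scores
GROUP BY game
ORDER BY SUM(points)

All groups:
  Volleyball: 60
  Basketball: 119
  Rugby: 182

Highest: Rugby (182)
Lowest: Volleyball (60)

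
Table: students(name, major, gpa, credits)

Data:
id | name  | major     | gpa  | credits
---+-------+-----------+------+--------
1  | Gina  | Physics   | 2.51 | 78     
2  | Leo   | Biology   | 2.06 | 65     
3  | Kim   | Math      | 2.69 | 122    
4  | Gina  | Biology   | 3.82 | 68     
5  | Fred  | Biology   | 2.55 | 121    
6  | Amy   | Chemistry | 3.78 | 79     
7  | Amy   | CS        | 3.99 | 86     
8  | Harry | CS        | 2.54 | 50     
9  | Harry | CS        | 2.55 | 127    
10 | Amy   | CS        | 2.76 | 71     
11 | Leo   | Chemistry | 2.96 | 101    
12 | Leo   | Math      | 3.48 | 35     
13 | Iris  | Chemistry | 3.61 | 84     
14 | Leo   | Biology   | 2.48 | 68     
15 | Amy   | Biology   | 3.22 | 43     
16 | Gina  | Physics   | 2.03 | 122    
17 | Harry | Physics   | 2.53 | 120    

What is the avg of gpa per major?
SELECT major, AVG(gpa) as result
FROM students
GROUP BY major

Result:
  Biology: 2.83
  CS: 2.96
  Chemistry: 3.45
  Math: 3.09
  Physics: 2.36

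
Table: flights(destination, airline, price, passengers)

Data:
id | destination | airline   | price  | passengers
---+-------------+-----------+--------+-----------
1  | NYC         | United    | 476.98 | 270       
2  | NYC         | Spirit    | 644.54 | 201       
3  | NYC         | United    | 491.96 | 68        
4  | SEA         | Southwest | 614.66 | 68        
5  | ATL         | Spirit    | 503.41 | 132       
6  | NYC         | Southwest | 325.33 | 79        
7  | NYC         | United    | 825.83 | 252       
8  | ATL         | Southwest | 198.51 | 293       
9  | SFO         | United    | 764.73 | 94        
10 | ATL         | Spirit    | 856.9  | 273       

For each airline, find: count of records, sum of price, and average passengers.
SELECT airline,
       COUNT(*) as cnt,
       SUM(price) as total_price,
       AVG(passengers) as avg_passengers
FROM flights
GROUP BY airline

Result:
  Southwest: 3 records, 1138.50 total price, 146.67 avg passengers
  Spirit: 3 records, 2004.85 total price, 202.00 avg passengers
  United: 4 records, 2559.50 total price, 171.00 avg passengers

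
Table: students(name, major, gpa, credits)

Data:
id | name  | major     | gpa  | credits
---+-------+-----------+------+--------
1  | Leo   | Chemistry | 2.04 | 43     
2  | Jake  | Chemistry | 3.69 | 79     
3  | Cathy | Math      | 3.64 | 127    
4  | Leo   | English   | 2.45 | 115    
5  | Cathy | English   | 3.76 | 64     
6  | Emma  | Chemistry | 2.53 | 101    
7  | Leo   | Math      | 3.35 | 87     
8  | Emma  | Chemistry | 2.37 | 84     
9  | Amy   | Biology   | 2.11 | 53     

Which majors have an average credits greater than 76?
SELECT major, AVG(credits)
FROM students
GROUP BY major
HAVING AVG(credits) > 76

Result:
  Chemistry: avg=76.75
  English: avg=89.50
  Math: avg=107.00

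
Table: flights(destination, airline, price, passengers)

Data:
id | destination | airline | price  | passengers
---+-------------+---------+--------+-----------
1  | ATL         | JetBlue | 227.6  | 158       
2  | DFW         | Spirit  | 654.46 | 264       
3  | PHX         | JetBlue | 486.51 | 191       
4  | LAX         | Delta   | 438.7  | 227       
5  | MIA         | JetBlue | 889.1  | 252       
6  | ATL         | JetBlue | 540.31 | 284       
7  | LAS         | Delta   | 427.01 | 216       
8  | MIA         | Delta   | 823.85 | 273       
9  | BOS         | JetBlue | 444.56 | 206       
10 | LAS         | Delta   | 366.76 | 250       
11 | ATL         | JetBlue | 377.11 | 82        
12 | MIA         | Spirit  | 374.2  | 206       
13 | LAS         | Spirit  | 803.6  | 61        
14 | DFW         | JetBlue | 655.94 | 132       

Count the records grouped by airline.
SELECT airline, COUNT(*) as count
FROM flights
GROUP BY airline

Result:
  Delta: 4
  JetBlue: 7
  Spirit: 3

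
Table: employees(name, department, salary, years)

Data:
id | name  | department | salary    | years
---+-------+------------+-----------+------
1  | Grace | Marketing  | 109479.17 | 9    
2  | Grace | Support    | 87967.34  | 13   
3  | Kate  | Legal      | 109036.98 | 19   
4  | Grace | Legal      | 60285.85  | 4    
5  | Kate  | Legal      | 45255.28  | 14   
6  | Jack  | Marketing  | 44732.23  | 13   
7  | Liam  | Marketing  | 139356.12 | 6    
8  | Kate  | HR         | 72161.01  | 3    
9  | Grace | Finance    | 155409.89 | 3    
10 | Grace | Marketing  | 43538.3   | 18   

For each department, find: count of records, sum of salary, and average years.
SELECT department,
       COUNT(*) as cnt,
       SUM(salary) as total_salary,
       AVG(years) as avg_years
FROM employees
GROUP BY department

Result:
  Finance: 1 records, 155409.89 total salary, 3.00 avg years
  HR: 1 records, 72161.01 total salary, 3.00 avg years
  Legal: 3 records, 214578.11 total salary, 12.33 avg years
  Marketing: 4 records, 337105.82 total salary, 11.50 avg years
  Support: 1 records, 87967.34 total salary, 13.00 avg years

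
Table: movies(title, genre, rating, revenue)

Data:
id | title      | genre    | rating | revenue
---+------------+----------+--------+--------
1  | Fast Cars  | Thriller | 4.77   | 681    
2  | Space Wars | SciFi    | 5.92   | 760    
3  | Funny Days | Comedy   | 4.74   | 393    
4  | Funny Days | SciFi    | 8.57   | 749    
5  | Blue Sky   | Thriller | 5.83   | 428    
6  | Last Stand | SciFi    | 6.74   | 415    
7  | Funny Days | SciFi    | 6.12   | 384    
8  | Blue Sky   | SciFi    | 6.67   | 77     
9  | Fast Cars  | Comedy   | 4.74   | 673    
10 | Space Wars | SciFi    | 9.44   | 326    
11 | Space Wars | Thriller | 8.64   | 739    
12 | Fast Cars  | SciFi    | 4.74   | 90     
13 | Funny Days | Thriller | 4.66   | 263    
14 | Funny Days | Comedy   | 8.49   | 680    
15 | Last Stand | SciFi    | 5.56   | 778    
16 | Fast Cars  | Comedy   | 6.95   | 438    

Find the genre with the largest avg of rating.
SELECT genre, AVG(rating) as val
FROM movies
GROUP BY genre
ORDER BY val DESC
LIMIT 1

Result: SciFi with avg(rating) = 6.72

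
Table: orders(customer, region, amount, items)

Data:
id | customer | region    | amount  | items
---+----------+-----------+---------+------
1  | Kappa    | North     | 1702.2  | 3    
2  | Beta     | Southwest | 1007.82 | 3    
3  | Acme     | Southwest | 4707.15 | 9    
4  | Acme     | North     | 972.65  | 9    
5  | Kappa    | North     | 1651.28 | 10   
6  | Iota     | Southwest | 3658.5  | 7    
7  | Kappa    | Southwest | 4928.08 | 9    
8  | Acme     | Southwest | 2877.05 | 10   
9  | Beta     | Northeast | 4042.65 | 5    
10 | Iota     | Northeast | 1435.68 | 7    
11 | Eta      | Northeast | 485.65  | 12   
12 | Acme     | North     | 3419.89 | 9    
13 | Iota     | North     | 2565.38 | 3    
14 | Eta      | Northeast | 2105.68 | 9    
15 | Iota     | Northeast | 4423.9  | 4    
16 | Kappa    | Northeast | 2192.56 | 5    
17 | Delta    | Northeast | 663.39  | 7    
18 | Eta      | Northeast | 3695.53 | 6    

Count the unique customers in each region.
SELECT region, COUNT(DISTINCT customer)
FROM orders
GROUP BY region

Result:
  North: 3 distinct
  Northeast: 5 distinct
  Southwest: 4 distinct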